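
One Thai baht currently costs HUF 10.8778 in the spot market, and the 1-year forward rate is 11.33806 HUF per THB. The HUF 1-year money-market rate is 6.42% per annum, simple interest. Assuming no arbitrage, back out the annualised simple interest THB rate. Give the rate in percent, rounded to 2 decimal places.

T = 1 year.
F/S = 11.33806/10.8778 = 1.0423119 = (growth of HUF) / (growth of THB).
The HUF side grows by 1 + 0.0642×1 = 1.064200.
That pins the THB growth at 1.0209996.
(1.0209996 − 1)/T = 0.021000, i.e. 2.10%.

2.10%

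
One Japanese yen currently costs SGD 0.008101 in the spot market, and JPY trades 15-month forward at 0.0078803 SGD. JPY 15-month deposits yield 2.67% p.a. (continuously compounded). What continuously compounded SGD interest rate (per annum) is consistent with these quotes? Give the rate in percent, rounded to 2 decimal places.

0.46%

T = 15/12 years.
By CIP, F/S equals the SGD-to-JPY growth ratio: 0.0078803/0.008101 = 0.9727564.
The JPY side grows by e^(0.0267×15/12) = 1.0339382.
So the SGD growth factor = 1.005770.
Take logs: ln 1.005770 / (15/12) = 0.004603, so 0.46%.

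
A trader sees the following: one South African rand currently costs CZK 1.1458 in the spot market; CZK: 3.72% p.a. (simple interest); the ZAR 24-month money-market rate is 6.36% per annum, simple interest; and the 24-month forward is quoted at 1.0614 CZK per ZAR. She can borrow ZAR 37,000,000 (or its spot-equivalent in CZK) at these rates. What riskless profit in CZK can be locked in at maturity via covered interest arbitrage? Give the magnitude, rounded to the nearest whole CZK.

CZK 1,281,585

T = 2 years.
Invest the ZAR and cover forward: 37,000,000 × 1.127200 × 1.0614 = CZK 44,267,172.96.
Convert at spot and invest in CZK: 37,000,000 × 1.1458 × 1.074400 = CZK 45,548,758.24.
The quoted forward undervalues ZAR, so borrow ZAR, convert to CZK at spot, deposit the CZK at 3.72%, and buy ZAR forward at 1.0614 to cover the loan.
The gap between the two covered legs is CZK 1,281,585.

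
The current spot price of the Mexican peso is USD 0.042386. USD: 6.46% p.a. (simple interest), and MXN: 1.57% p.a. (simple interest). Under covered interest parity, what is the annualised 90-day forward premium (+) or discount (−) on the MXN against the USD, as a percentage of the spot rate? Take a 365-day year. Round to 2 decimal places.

T = 90/365 years.
No-arbitrage forward: 0.042386 × 1.0159288 / 1.0038712 = 0.042895103 USD/MXN.
(F − S)/S ÷ T = (0.042895103 − 0.042386)/0.042386/(90/365) = 0.048712 → 4.87%.

+4.87%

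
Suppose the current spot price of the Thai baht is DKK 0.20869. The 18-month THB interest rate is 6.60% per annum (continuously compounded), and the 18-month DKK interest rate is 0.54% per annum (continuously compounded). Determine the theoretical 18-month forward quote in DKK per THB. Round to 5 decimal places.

T = 18/12 years.
DKK accumulates by e^(0.0054×18/12) = 1.0081329.
Growth of 1 THB over T: e^(0.0660×18/12) = 1.1040663.
Forward (DKK per THB) = 0.20869 × 1.0081329 / 1.1040663 = 0.1905567.

0.19056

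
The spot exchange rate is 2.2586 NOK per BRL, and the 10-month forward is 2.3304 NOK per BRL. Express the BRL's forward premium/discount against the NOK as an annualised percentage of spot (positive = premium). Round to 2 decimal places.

+3.81%

T = 10/12 years.
Period premium: (2.3304 − 2.2586)/2.2586 = 0.0317896.
Per annum: 0.0317896 / (10/12) = 0.038148 = 3.81%.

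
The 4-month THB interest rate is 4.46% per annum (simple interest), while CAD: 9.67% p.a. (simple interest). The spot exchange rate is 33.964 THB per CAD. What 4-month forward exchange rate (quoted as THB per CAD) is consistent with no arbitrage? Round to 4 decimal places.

33.3926

T = 4/12 years.
THB growth factor: 1 + 0.0446×4/12 = 1.01486667.
CAD growth factor: 1 + 0.0967×4/12 = 1.03223333.
CIP: F = S · (grow THB)/(grow CAD) = 33.964 × 1.01486667/1.03223333 = 33.392578 THB per CAD.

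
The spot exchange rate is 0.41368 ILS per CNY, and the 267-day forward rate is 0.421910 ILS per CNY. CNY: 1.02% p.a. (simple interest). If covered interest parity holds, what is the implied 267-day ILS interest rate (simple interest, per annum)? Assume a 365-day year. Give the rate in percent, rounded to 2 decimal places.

T = 267/365 years.
F/S = 0.42191/0.41368 = 1.0198946 = (growth of ILS) / (growth of CNY).
The CNY side grows by 1 + 0.0102×267/365 = 1.0074614.
That pins the ILS growth at 1.0275044.
(1.0275044 − 1)/T = 0.037600, i.e. 3.76%.

3.76%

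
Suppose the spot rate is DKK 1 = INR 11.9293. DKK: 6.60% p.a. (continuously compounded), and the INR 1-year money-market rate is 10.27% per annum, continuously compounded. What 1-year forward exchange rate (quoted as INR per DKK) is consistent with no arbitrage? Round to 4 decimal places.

12.3752

T = 1 year.
INR accumulates by e^(0.1027×1) = 1.10815891.
DKK growth factor: e^(0.0660×1) = 1.06822672.
CIP: F = S · (grow INR)/(grow DKK) = 11.9293 × 1.10815891/1.06822672 = 12.375238 INR per DKK.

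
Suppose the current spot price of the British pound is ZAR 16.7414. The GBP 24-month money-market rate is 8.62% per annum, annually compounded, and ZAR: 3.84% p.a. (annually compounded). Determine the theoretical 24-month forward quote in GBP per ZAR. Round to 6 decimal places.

0.065358

T = 2 years.
Growth of 1 ZAR over T: (1 + 0.0384)^2 = 1.0782746.
GBP accumulates by (1 + 0.0862)^2 = 1.1798304.
So F = 16.7414 × 1.0782746 / 1.1798304 = 15.30036 (ZAR/GBP).
Invert for GBP per ZAR: 1 / 15.30036 = 0.065358.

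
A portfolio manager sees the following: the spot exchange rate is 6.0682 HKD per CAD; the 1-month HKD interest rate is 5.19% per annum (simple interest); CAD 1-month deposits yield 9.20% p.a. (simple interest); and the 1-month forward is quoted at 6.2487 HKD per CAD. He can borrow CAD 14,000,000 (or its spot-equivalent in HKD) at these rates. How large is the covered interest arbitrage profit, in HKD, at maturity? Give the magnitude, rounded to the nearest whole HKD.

HKD 2,830,264

T = 1/12 years.
Keep in CAD, deliver into the forward: 14,000,000·1.0076666667·6.2487 = HKD 88,152,493.80.
Swap to HKD now, deposit: 14,000,000·6.0682·1.004325 = HKD 85,322,229.51.
The quoted forward overvalues CAD, so borrow HKD, buy CAD at spot, deposit the CAD at 9.20%, and sell the proceeds forward at 6.2487.
Arbitrage profit = |88,152,493.80 − 85,322,229.51| = HKD 2,830,264.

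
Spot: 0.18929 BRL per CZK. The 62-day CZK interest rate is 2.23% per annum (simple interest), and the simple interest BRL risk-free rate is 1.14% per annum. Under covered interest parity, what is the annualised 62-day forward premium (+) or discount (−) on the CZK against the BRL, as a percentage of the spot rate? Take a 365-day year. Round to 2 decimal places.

T = 62/365 years.
No-arbitrage forward: 0.18929 × 1.0019364 / 1.0037879 = 0.18894085 BRL/CZK.
Annualised premium = (F − S)/S × (1/T) = (0.18894085 − 0.18929)/0.18929 ÷ (62/365) = -1.09%.

-1.09%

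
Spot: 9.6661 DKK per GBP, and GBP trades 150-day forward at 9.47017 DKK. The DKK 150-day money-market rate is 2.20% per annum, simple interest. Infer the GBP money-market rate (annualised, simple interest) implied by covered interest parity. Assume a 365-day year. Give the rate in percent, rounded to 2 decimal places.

7.28%

T = 150/365 years.
By CIP, F/S equals the DKK-to-GBP growth ratio: 9.47017/9.6661 = 0.9797302.
DKK growth factor: 1 + 0.0220×150/365 = 1.0090411.
That pins the GBP growth at 1.0299173.
r = (1.0299173 − 1)/(150/365) = 0.072799 → 7.28%.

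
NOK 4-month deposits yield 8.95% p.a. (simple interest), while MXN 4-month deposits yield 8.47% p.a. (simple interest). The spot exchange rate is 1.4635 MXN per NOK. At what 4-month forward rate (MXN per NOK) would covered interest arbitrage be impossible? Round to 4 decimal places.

1.4612

T = 4/12 years.
Growth of 1 MXN over T: 1 + 0.0847×4/12 = 1.0282333.
NOK accumulates by 1 + 0.0895×4/12 = 1.0298333.
So F = 1.4635 × 1.0282333 / 1.0298333 = 1.461226 (MXN/NOK).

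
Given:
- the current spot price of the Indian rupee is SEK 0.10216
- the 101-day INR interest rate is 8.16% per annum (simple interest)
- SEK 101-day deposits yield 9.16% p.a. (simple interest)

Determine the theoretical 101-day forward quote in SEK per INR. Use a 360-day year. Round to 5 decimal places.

0.10244

T = 101/360 years.
SEK growth factor: 1 + 0.0916×101/360 = 1.0256989.
INR growth factor: 1 + 0.0816×101/360 = 1.0228933.
CIP: F = S · (grow SEK)/(grow INR) = 0.10216 × 1.0256989/1.0228933 = 0.1024402 SEK per INR.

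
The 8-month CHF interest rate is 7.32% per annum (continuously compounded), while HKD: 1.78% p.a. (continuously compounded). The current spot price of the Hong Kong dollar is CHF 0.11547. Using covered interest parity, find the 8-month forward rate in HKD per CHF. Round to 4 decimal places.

8.3462

T = 8/12 years.
Growth of 1 CHF over T: e^(0.0732×8/12) = 1.0500103.
HKD growth factor: e^(0.0178×8/12) = 1.0119374.
CIP: F = S · (grow CHF)/(grow HKD) = 0.11547 × 1.0500103/1.0119374 = 0.1198144 CHF per HKD.
Quoted the other way: 1/0.1198144 = 8.3462 HKD per CHF.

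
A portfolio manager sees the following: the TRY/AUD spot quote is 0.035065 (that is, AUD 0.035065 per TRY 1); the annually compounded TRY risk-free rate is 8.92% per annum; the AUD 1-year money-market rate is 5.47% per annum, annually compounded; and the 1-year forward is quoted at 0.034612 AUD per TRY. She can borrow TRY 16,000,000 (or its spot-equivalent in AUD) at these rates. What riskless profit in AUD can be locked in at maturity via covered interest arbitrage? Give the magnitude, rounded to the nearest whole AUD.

T = 1 year.
Route A — deposit TRY, sell forward: 16,000,000 × 1.089200 × 0.034612 = AUD 603,190.25.
Route B — convert at spot, deposit AUD: 16,000,000 × 0.035065 × 1.054700 = AUD 591,728.89.
The quoted forward overvalues TRY, so borrow AUD, buy TRY at spot, deposit the TRY at 8.92%, and sell the proceeds forward at 0.034612.
The gap between the two covered legs is AUD 11,461.

AUD 11,461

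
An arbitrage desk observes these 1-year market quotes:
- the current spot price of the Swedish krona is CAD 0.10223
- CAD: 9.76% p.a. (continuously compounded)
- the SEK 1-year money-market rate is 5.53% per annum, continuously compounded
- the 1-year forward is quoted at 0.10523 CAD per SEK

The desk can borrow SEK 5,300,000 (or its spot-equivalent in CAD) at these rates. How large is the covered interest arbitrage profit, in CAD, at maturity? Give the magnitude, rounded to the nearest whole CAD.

CAD 7,938

T = 1 year.
Invest the SEK and cover forward: 5,300,000 × 1.05685762 × 0.10523 = CAD 589,429.57.
Convert at spot and invest in CAD: 5,300,000 × 0.10223 × 1.10252169 = CAD 597,367.20.
The quoted forward undervalues SEK, so borrow SEK, convert to CAD at spot, deposit the CAD at 9.76%, and buy SEK forward at 0.10523 to cover the loan.
Profit = 597,367.20 − 589,429.57 = CAD 7,938.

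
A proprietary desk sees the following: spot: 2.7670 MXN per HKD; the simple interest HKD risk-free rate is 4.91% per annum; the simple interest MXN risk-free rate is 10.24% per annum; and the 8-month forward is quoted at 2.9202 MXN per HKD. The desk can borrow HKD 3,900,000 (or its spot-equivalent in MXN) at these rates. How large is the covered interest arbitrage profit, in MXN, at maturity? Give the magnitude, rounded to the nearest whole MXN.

MXN 233,587

T = 8/12 years.
Route A — deposit HKD, sell forward: 3,900,000 × 1.0327333333 × 2.9202 = MXN 11,761,572.73.
Route B — convert at spot, deposit MXN: 3,900,000 × 2.7670 × 1.0682666667 = MXN 11,527,986.08.
The quoted forward overvalues HKD, so borrow MXN, buy HKD at spot, deposit the HKD at 4.91%, and sell the proceeds forward at 2.9202.
Arbitrage profit = |11,761,572.73 − 11,527,986.08| = MXN 233,587.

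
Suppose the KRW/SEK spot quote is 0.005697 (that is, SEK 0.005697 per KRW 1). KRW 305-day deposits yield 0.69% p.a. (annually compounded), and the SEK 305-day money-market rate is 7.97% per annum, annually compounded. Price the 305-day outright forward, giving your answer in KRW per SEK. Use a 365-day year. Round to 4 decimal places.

T = 305/365 years.
SEK accumulates by (1 + 0.0797)^(305/365) = 1.066175305.
KRW accumulates by (1 + 0.0069)^(305/365) = 1.005762492.
So F = 0.005697 × 1.066175305 / 1.005762492 = 0.00603919987 (SEK/KRW).
Quoted the other way: 1/0.00603919987 = 165.5848 KRW per SEK.

165.5848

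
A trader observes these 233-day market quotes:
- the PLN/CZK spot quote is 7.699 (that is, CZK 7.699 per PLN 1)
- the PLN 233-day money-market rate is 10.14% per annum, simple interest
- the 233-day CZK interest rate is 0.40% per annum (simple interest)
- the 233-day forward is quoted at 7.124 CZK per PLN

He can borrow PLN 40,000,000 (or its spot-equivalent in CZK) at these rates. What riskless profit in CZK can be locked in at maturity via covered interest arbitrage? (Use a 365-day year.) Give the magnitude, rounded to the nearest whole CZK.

T = 233/365 years.
Keep in PLN, deliver into the forward: 40,000,000·1.06472931507·7.124 = CZK 303,405,265.62.
Swap to CZK now, deposit: 40,000,000·7.699·1.00255342466 = CZK 308,746,352.66.
The quoted forward undervalues PLN, so borrow PLN, convert to CZK at spot, deposit the CZK at 0.40%, and buy PLN forward at 7.124 to cover the loan.
Arbitrage profit = |303,405,265.62 − 308,746,352.66| = CZK 5,341,087.

CZK 5,341,087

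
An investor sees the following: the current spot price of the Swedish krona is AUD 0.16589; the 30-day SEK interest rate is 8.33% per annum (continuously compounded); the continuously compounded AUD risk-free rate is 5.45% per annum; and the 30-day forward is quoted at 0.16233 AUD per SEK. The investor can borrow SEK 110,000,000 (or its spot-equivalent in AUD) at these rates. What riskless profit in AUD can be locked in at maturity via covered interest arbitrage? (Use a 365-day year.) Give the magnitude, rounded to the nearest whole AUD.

AUD 350,850

T = 30/365 years.
Keep in SEK, deliver into the forward: 110,000,000·1.0068700667·0.16233 = AUD 17,978,973.97.
Swap to AUD now, deposit: 110,000,000·0.16589·1.0044894998 = AUD 18,329,823.94.
The quoted forward undervalues SEK, so borrow SEK, convert to AUD at spot, deposit the AUD at 5.45%, and buy SEK forward at 0.16233 to cover the loan.
The gap between the two covered legs is AUD 350,850.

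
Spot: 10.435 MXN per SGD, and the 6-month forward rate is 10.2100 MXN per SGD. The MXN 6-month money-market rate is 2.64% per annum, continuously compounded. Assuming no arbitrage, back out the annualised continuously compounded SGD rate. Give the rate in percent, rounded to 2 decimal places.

7.00%

T = 6/12 years.
CIP gives F = S · g_MXN/g_SGD, so g_MXN/g_SGD = 10.21/10.435 = 0.9784379.
The MXN side grows by e^(0.0264×6/12) = 1.0132875.
Hence g_SGD = 1.0356176.
r = ln(1.0356176)/(6/12) = 0.069996 → 7.00%.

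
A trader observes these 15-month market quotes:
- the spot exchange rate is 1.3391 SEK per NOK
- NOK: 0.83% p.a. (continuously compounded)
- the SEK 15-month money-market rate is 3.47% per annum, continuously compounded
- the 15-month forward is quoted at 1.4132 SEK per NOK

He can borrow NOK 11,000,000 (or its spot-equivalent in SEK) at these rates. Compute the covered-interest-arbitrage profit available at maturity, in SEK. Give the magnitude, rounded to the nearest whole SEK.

SEK 324,244

T = 15/12 years.
Invest the NOK and cover forward: 11,000,000 × 1.0104290069 × 1.4132 = SEK 15,707,321.00.
Convert at spot and invest in SEK: 11,000,000 × 1.3391 × 1.044329445 = SEK 15,383,077.16.
The quoted forward overvalues NOK, so borrow SEK, buy NOK at spot, deposit the NOK at 0.83%, and sell the proceeds forward at 1.4132.
Arbitrage profit = |15,707,321.00 − 15,383,077.16| = SEK 324,244.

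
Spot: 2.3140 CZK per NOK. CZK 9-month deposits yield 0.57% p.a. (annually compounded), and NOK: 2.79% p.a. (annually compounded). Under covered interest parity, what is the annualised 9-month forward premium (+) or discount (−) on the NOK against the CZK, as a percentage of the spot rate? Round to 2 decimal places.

-2.17%

T = 9/12 years.
CIP forward (CZK per NOK) = 2.314 × 1.004272/1.0208529 = 2.2764155.
Annualised premium = (F − S)/S × (1/T) = (2.2764155 − 2.314)/2.314 ÷ (9/12) = -2.17%.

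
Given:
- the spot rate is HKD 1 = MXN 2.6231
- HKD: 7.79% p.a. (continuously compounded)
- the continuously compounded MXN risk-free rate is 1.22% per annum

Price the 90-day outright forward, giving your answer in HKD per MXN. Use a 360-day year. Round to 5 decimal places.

T = 90/360 years.
Growth of 1 MXN over T: e^(0.0122×90/360) = 1.0030547.
HKD accumulates by e^(0.0779×90/360) = 1.0196659.
Forward (MXN per HKD) = 2.6231 × 1.0030547 / 1.0196659 = 2.580368.
Invert for HKD per MXN: 1 / 2.580368 = 0.38754.

0.38754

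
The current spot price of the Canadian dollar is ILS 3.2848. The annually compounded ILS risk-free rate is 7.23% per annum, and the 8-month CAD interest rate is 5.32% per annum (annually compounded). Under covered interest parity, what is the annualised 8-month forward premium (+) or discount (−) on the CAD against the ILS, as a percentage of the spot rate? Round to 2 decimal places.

+1.81%

T = 8/12 years.
CIP forward (ILS per CAD) = 3.2848 × 1.0476371/1.0351594 = 3.3243946.
Annualised premium = (F − S)/S × (1/T) = (3.3243946 − 3.2848)/3.2848 ÷ (8/12) = 1.81%.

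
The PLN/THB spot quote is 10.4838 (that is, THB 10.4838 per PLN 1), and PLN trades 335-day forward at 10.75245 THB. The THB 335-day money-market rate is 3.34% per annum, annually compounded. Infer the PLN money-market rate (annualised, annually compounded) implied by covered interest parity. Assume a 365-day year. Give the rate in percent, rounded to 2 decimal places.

0.53%

T = 335/365 years.
F/S = 10.75245/10.4838 = 1.0256253 = (growth of THB) / (growth of PLN).
The THB side grows by (1 + 0.0334)^(335/365) = 1.0306132.
Hence g_PLN = 1.0048633.
Annualise: 1.0048633^(365/335) − 1 = 0.005300 = 0.53%.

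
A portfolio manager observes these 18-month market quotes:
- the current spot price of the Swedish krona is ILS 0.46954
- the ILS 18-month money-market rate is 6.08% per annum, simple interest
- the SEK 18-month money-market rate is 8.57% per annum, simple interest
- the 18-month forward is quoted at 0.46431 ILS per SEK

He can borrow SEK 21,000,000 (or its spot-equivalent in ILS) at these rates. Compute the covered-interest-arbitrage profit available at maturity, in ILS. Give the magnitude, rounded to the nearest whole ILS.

ILS 244,335

T = 18/12 years.
Invest the SEK and cover forward: 21,000,000 × 1.128550 × 0.46431 = ILS 11,003,938.06.
Convert at spot and invest in ILS: 21,000,000 × 0.46954 × 1.091200 = ILS 10,759,603.01.
The quoted forward overvalues SEK, so borrow ILS, buy SEK at spot, deposit the SEK at 8.57%, and sell the proceeds forward at 0.46431.
Profit = 11,003,938.06 − 10,759,603.01 = ILS 244,335.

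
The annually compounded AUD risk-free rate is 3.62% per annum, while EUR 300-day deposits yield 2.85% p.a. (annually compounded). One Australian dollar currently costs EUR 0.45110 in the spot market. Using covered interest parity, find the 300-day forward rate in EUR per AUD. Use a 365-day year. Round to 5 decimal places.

T = 300/365 years.
EUR accumulates by (1 + 0.0285)^(300/365) = 1.0233659.
Growth of 1 AUD over T: (1 + 0.0362)^(300/365) = 1.0296589.
So F = 0.4511 × 1.0233659 / 1.0296589 = 0.4483430 (EUR/AUD).

0.44834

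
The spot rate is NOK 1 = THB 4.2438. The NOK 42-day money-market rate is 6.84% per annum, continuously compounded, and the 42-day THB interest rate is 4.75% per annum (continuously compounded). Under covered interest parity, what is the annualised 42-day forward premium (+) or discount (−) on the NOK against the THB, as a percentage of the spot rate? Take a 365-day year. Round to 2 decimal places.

T = 42/365 years.
CIP forward (THB per NOK) = 4.2438 × 1.0054807/1.0079017 = 4.2336063.
(F − S)/S ÷ T = (4.2336063 − 4.2438)/4.2438/(42/365) = -0.020875 → -2.09%.

-2.09%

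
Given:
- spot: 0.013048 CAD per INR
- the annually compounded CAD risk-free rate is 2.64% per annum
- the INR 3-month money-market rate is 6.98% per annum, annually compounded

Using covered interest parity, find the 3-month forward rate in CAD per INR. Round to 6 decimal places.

0.012914

T = 3/12 years.
CAD accumulates by (1 + 0.0264)^(3/12) = 1.0065356.
INR growth factor: (1 + 0.0698)^(3/12) = 1.017011.
CIP: F = S · (grow CAD)/(grow INR) = 0.013048 × 1.0065356/1.017011 = 0.01291360 CAD per INR.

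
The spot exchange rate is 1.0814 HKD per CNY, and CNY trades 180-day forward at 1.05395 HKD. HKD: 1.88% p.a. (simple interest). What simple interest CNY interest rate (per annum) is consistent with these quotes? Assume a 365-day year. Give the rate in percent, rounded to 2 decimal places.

T = 180/365 years.
CIP gives F = S · g_HKD/g_CNY, so g_HKD/g_CNY = 1.05395/1.0814 = 0.9746162.
The HKD side grows by 1 + 0.0188×180/365 = 1.0092712.
So the CNY growth factor = 1.0355576.
r = (1.0355576 − 1)/(180/365) = 0.072103 → 7.21%.

7.21%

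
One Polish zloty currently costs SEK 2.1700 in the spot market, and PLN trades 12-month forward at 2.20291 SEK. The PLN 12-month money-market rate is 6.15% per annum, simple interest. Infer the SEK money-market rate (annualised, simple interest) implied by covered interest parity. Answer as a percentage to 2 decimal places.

T = 1 year.
By CIP, F/S equals the SEK-to-PLN growth ratio: 2.20291/2.17 = 1.0151659.
PLN growth factor: 1 + 0.0615×1 = 1.061500.
Hence g_SEK = 1.0775986.
r = (1.0775986 − 1)/1 = 0.077599 → 7.76%.

7.76%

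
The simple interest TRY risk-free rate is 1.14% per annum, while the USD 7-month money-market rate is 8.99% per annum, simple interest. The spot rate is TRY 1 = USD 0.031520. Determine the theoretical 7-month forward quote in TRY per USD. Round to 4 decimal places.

T = 7/12 years.
USD accumulates by 1 + 0.0899×7/12 = 1.05244167.
TRY growth factor: 1 + 0.0114×7/12 = 1.006650.
Forward (USD per TRY) = 0.03152 × 1.05244167 / 1.006650 = 0.032953819.
Invert for TRY per USD: 1 / 0.032953819 = 30.3455.

30.3455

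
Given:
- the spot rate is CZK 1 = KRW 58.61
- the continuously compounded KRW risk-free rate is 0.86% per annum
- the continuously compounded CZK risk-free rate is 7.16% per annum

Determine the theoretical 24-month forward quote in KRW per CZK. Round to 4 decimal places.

51.6714

T = 2 years.
Growth of 1 KRW over T: e^(0.0086×2) = 1.01734877.
CZK growth factor: e^(0.0716×2) = 1.15396057.
Forward (KRW per CZK) = 58.61 × 1.01734877 / 1.15396057 = 51.671446.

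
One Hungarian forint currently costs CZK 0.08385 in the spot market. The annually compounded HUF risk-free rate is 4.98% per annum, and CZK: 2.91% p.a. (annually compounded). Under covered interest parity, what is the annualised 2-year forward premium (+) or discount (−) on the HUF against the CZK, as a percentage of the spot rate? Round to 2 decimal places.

T = 2 years.
No-arbitrage forward: 0.08385 × 1.0590468 / 1.102080 = 0.08057589 CZK/HUF.
(F − S)/S ÷ T = (0.08057589 − 0.08385)/0.08385/2 = -0.019524 → -1.95%.

-1.95%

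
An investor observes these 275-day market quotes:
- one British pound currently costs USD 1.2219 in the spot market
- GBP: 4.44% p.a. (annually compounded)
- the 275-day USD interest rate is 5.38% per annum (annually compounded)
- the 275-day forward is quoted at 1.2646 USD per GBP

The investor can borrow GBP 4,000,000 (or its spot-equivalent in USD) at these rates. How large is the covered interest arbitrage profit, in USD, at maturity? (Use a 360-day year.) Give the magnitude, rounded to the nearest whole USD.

USD 141,862

T = 275/360 years.
Route A — deposit GBP, sell forward: 4,000,000 × 1.033742061 × 1.2646 = USD 5,229,080.84.
Route B — convert at spot, deposit USD: 4,000,000 × 1.2219 × 1.040841816 = USD 5,087,218.46.
The quoted forward overvalues GBP, so borrow USD, buy GBP at spot, deposit the GBP at 4.44%, and sell the proceeds forward at 1.2646.
Profit = 5,229,080.84 − 5,087,218.46 = USD 141,862.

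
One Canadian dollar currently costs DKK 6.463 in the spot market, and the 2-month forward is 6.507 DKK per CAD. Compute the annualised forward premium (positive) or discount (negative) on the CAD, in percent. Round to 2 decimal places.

T = 2/12 years.
Period premium: (6.507 − 6.463)/6.463 = 0.0068080.
Annualise by dividing by T: 0.0068080 / (2/12) = 0.040848 → 4.08%.

+4.08%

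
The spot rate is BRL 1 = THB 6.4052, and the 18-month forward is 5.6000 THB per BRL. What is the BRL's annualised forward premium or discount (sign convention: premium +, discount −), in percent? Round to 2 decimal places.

-8.38%

T = 18/12 years.
Period premium: (5.6000 − 6.4052)/6.4052 = -0.1257104.
Annualise by dividing by T: -0.1257104 / (18/12) = -0.083807 → -8.38%.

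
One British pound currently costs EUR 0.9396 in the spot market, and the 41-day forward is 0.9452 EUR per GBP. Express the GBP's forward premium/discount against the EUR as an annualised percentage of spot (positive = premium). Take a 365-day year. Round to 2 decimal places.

T = 41/365 years.
Period premium: (0.9452 − 0.9396)/0.9396 = 0.0059600.
×(1/T) gives 5.31% p.a.

+5.31%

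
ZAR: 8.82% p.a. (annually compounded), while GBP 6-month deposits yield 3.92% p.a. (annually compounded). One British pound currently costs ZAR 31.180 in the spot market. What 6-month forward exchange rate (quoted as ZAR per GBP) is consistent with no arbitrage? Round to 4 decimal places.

31.9066

T = 6/12 years.
ZAR accumulates by (1 + 0.0882)^(6/12) = 1.04316825.
GBP accumulates by (1 + 0.0392)^(6/12) = 1.01941159.
Forward (ZAR per GBP) = 31.18 × 1.04316825 / 1.01941159 = 31.906628.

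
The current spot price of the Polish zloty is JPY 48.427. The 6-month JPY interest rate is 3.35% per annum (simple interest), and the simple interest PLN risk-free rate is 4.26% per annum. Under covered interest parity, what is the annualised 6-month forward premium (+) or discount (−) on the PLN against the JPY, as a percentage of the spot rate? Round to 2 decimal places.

-0.89%

T = 6/12 years.
CIP forward (JPY per PLN) = 48.427 × 1.016750/1.021300 = 48.211253.
Annualised premium = (F − S)/S × (1/T) = (48.211253 − 48.427)/48.427 ÷ (6/12) = -0.89%.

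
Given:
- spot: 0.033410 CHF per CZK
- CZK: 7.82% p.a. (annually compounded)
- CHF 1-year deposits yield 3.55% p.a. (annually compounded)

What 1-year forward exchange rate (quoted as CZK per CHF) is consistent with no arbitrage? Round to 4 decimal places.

T = 1 year.
Growth of 1 CHF over T: (1 + 0.0355)^1 = 1.035500.
CZK growth factor: (1 + 0.0782)^1 = 1.078200.
So F = 0.03341 × 1.035500 / 1.078200 = 0.032086862 (CHF/CZK).
Invert for CZK per CHF: 1 / 0.032086862 = 31.1654.

31.1654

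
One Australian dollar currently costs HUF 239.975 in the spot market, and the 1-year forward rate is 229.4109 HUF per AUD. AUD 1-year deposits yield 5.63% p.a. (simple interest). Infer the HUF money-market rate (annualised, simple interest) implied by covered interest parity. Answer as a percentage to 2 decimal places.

0.98%

T = 1 year.
By CIP, F/S equals the HUF-to-AUD growth ratio: 229.4109/239.975 = 0.9559783.
AUD growth factor: 1 + 0.0563×1 = 1.056300.
So the HUF growth factor = 1.0097999.
(1.0097999 − 1)/T = 0.009800, i.e. 0.98%.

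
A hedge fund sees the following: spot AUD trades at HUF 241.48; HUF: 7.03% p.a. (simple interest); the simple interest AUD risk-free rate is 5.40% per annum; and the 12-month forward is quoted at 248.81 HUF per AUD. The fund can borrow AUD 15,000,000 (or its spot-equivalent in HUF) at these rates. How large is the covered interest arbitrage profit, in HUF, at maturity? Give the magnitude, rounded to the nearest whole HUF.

HUF 56,845,440

T = 1 year.
Invest the AUD and cover forward: 15,000,000 × 1.054000 × 248.81 = HUF 3,933,686,100.00.
Convert at spot and invest in HUF: 15,000,000 × 241.48 × 1.070300 = HUF 3,876,840,660.00.
The quoted forward overvalues AUD, so borrow HUF, buy AUD at spot, deposit the AUD at 5.40%, and sell the proceeds forward at 248.81.
The gap between the two covered legs is HUF 56,845,440.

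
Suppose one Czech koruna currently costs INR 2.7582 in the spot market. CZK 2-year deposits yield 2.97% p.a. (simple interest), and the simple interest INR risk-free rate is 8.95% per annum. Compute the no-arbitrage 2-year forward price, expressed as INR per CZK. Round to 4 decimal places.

T = 2 years.
Growth of 1 INR over T: 1 + 0.0895×2 = 1.179000.
CZK growth factor: 1 + 0.0297×2 = 1.059400.
CIP: F = S · (grow INR)/(grow CZK) = 2.7582 × 1.179000/1.059400 = 3.069584 INR per CZK.

3.0696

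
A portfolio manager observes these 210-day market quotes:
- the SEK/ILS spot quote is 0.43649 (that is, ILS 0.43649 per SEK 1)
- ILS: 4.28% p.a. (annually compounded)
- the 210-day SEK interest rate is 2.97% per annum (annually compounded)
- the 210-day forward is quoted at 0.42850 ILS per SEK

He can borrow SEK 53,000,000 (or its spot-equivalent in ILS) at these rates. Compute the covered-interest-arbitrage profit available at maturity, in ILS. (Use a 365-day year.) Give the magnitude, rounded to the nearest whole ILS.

T = 210/365 years.
Keep in SEK, deliver into the forward: 53,000,000·1.0169814066·0.42850 = ILS 23,096,156.23.
Swap to ILS now, deposit: 53,000,000·0.43649·1.0244053105 = ILS 23,698,561.72.
The quoted forward undervalues SEK, so borrow SEK, convert to ILS at spot, deposit the ILS at 4.28%, and buy SEK forward at 0.42850 to cover the loan.
The gap between the two covered legs is ILS 602,405.

ILS 602,405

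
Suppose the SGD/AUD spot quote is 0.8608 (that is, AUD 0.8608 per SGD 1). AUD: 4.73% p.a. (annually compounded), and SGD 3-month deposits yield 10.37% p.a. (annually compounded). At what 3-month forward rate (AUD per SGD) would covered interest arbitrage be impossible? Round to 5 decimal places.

0.84959

T = 3/12 years.
AUD accumulates by (1 + 0.0473)^(3/12) = 1.0116209.
SGD growth factor: (1 + 0.1037)^(3/12) = 1.0249738.
So F = 0.8608 × 1.0116209 / 1.0249738 = 0.8495859 (AUD/SGD).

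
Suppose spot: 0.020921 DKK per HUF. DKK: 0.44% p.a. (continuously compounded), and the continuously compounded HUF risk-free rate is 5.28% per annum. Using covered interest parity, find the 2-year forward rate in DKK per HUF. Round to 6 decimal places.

T = 2 years.
DKK growth factor: e^(0.0044×2) = 1.0088388.
Growth of 1 HUF over T: e^(0.0528×2) = 1.1113772.
So F = 0.020921 × 1.0088388 / 1.1113772 = 0.01899078 (DKK/HUF).

0.018991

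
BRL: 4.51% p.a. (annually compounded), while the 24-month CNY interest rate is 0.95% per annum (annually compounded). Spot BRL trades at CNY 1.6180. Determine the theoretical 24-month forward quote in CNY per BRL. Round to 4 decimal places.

T = 2 years.
CNY growth factor: (1 + 0.0095)^2 = 1.0190903.
Growth of 1 BRL over T: (1 + 0.0451)^2 = 1.092234.
Forward (CNY per BRL) = 1.618 × 1.0190903 / 1.092234 = 1.509647.

1.5096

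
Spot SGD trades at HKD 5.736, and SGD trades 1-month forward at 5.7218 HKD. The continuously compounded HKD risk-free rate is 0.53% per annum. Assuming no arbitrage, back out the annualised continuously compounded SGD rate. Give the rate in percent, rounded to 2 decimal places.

T = 1/12 years.
By CIP, F/S equals the HKD-to-SGD growth ratio: 5.7218/5.736 = 0.9975244.
The HKD side grows by e^(0.0053×1/12) = 1.0004418.
So the SGD growth factor = 1.0029246.
Take logs: ln 1.0029246 / (1/12) = 0.035044, so 3.50%.

3.50%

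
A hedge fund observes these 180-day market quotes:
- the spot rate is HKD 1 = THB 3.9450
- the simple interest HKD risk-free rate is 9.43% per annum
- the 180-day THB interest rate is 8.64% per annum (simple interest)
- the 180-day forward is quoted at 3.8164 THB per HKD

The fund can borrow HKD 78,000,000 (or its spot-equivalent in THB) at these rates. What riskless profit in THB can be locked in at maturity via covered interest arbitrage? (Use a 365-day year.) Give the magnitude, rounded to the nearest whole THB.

T = 180/365 years.
Route A — deposit HKD, sell forward: 78,000,000 × 1.04650410959 × 3.8164 = THB 311,522,506.14.
Route B — convert at spot, deposit THB: 78,000,000 × 3.9450 × 1.04260821918 = THB 320,820,975.12.
The quoted forward undervalues HKD, so borrow HKD, convert to THB at spot, deposit the THB at 8.64%, and buy HKD forward at 3.8164 to cover the loan.
Profit = 320,820,975.12 − 311,522,506.14 = THB 9,298,469.

THB 9,298,469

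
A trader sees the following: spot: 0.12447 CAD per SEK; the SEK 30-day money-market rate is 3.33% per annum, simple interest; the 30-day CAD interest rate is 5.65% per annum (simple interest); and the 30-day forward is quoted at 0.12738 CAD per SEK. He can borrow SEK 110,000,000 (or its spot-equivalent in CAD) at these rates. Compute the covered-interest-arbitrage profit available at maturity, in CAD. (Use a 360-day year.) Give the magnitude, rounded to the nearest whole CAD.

CAD 294,518

T = 30/360 years.
Invest the SEK and cover forward: 110,000,000 × 1.002775 × 0.12738 = CAD 14,050,682.75.
Convert at spot and invest in CAD: 110,000,000 × 0.12447 × 1.0047083333 = CAD 13,756,165.09.
The quoted forward overvalues SEK, so borrow CAD, buy SEK at spot, deposit the SEK at 3.33%, and sell the proceeds forward at 0.12738.
Arbitrage profit = |14,050,682.75 − 13,756,165.09| = CAD 294,518.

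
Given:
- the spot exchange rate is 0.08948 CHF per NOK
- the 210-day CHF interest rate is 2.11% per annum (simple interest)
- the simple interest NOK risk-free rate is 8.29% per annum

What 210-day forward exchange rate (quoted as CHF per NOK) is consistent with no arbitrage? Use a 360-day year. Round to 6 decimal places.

0.086403

T = 210/360 years.
CHF accumulates by 1 + 0.0211×210/360 = 1.0123083.
NOK accumulates by 1 + 0.0829×210/360 = 1.0483583.
So F = 0.08948 × 1.0123083 / 1.0483583 = 0.08640304 (CHF/NOK).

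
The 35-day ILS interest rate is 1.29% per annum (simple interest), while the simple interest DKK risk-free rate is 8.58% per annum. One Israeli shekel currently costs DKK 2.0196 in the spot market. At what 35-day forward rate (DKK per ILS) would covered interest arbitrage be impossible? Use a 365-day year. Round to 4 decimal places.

2.0337

T = 35/365 years.
Growth of 1 DKK over T: 1 + 0.0858×35/365 = 1.0082274.
ILS growth factor: 1 + 0.0129×35/365 = 1.001237.
So F = 2.0196 × 1.0082274 / 1.001237 = 2.033700 (DKK/ILS).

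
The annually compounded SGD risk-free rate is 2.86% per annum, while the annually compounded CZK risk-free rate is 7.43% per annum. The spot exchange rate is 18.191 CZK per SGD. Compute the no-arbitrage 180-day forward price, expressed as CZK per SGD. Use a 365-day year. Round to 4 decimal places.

18.5852

T = 180/365 years.
CZK accumulates by (1 + 0.0743)^(180/365) = 1.03597577.
Growth of 1 SGD over T: (1 + 0.0286)^(180/365) = 1.01400333.
Forward (CZK per SGD) = 18.191 × 1.03597577 / 1.01400333 = 18.585181.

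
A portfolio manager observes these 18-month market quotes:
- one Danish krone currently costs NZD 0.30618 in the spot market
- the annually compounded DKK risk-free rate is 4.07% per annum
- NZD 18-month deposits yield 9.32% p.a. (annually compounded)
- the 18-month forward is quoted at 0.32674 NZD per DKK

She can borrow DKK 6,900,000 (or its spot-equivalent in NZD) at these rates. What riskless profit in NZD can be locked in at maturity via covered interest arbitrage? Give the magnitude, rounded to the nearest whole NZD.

NZD 21,233

T = 18/12 years.
Keep in DKK, deliver into the forward: 6,900,000·1.061667033·0.32674 = NZD 2,393,534.70.
Swap to NZD now, deposit: 6,900,000·0.30618·1.143008433 = NZD 2,414,767.62.
The quoted forward undervalues DKK, so borrow DKK, convert to NZD at spot, deposit the NZD at 9.32%, and buy DKK forward at 0.32674 to cover the loan.
Arbitrage profit = |2,393,534.70 − 2,414,767.62| = NZD 21,233.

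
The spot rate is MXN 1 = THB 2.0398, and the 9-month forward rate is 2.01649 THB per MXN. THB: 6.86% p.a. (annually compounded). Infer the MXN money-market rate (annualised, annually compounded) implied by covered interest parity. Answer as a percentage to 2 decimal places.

8.51%

T = 9/12 years.
CIP gives F = S · g_THB/g_MXN, so g_THB/g_MXN = 2.01649/2.0398 = 0.9885724.
The THB side grows by (1 + 0.0686)^(9/12) = 1.051021.
So the MXN growth factor = 1.0631705.
Annualise: 1.0631705^(12/9) − 1 = 0.085102 = 8.51%.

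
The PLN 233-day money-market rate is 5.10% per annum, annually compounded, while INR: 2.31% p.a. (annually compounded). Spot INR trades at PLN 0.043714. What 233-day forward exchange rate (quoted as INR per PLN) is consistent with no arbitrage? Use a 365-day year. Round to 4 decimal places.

T = 233/365 years.
Growth of 1 PLN over T: (1 + 0.0510)^(233/365) = 1.03226268.
INR accumulates by (1 + 0.0231)^(233/365) = 1.01468507.
CIP: F = S · (grow PLN)/(grow INR) = 0.043714 × 1.03226268/1.01468507 = 0.044471267 PLN per INR.
Invert for INR per PLN: 1 / 0.044471267 = 22.4864.

22.4864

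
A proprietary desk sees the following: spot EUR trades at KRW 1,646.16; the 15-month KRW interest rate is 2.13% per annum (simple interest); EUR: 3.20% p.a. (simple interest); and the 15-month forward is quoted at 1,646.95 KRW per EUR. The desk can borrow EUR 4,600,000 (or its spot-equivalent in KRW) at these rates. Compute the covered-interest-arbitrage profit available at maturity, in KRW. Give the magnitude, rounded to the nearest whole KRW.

T = 15/12 years.
Invest the EUR and cover forward: 4,600,000 × 1.040000 × 1646.95 = KRW 7,879,008,800.00.
Convert at spot and invest in KRW: 4,600,000 × 1646.16 × 1.026625 = KRW 7,773,949,446.00.
The quoted forward overvalues EUR, so borrow KRW, buy EUR at spot, deposit the EUR at 3.20%, and sell the proceeds forward at 1,646.95.
Arbitrage profit = |7,879,008,800.00 − 7,773,949,446.00| = KRW 105,059,354.

KRW 105,059,354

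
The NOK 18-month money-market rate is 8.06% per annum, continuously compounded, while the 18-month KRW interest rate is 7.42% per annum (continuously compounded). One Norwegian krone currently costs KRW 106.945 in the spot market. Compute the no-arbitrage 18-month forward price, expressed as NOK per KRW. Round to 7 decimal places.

T = 18/12 years.
KRW accumulates by e^(0.0742×18/12) = 1.1177302.
NOK accumulates by e^(0.0806×18/12) = 1.1285121.
CIP: F = S · (grow KRW)/(grow NOK) = 106.945 × 1.1177302/1.1285121 = 105.9232 KRW per NOK.
Quoted the other way: 1/105.9232 = 0.0094408 NOK per KRW.

0.0094408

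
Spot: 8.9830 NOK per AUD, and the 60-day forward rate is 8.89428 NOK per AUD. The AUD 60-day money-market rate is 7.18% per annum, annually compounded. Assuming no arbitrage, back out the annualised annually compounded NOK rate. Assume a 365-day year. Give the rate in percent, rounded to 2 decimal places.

0.90%

T = 60/365 years.
CIP gives F = S · g_NOK/g_AUD, so g_NOK/g_AUD = 8.89428/8.983 = 0.9901236.
AUD growth factor: (1 + 0.0718)^(60/365) = 1.0114635.
So the NOK growth factor = 1.0014739.
r = 1.0014739^(365/60) − 1 = 0.009000 → 0.90%.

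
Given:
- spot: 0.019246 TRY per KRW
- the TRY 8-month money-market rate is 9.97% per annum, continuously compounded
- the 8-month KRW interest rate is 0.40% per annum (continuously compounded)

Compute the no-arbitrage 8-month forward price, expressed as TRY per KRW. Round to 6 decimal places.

0.020514

T = 8/12 years.
TRY accumulates by e^(0.0997×8/12) = 1.0687253.
KRW growth factor: e^(0.0040×8/12) = 1.0026702.
Forward (TRY per KRW) = 0.019246 × 1.0687253 / 1.0026702 = 0.02051391.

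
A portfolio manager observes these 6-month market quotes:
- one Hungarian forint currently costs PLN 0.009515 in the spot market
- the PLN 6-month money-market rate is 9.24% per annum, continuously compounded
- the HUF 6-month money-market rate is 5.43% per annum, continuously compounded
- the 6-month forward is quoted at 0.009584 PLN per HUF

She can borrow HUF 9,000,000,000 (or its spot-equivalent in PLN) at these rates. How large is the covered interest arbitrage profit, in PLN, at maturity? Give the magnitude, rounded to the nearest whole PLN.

T = 6/12 years.
Keep in HUF, deliver into the forward: 9,000,000,000·1.0275219195·0.009584 = PLN 88,629,930.69.
Swap to PLN now, deposit: 9,000,000,000·0.009515·1.0472838468 = PLN 89,684,152.22.
The quoted forward undervalues HUF, so borrow HUF, convert to PLN at spot, deposit the PLN at 9.24%, and buy HUF forward at 0.009584 to cover the loan.
The gap between the two covered legs is PLN 1,054,222.

PLN 1,054,222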